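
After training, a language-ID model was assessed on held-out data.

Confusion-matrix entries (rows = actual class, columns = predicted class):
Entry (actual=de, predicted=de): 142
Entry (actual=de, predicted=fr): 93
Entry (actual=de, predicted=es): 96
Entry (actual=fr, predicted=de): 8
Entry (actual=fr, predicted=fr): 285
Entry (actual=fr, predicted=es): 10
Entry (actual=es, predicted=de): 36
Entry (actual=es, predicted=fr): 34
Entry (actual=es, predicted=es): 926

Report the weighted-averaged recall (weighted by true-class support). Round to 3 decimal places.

0.830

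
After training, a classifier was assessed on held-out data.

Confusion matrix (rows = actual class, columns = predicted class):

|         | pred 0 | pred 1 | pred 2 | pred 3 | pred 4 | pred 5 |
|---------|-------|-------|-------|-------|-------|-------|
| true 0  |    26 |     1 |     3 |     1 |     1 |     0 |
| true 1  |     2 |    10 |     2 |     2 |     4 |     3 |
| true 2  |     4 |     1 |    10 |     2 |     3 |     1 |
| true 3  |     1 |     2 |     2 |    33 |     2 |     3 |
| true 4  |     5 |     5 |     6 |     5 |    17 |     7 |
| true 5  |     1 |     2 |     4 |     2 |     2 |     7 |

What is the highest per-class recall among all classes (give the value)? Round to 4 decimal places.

Per-class recall (TP/(TP+FN)):
  0: TP=26, FN=1+3+1+1+0=6 → 26/32 = 0.81250
  1: TP=10, FN=2+2+2+4+3=13 → 10/23 = 0.43478
  2: TP=10, FN=4+1+2+3+1=11 → 10/21 = 0.47619
  3: TP=33, FN=1+2+2+2+3=10 → 33/43 = 0.76744
  4: TP=17, FN=5+5+6+5+7=28 → 17/45 = 0.37778
  5: TP=7, FN=1+2+4+2+2=11 → 7/18 = 0.38889
Highest is class '0' with recall = 0.8125.

0.8125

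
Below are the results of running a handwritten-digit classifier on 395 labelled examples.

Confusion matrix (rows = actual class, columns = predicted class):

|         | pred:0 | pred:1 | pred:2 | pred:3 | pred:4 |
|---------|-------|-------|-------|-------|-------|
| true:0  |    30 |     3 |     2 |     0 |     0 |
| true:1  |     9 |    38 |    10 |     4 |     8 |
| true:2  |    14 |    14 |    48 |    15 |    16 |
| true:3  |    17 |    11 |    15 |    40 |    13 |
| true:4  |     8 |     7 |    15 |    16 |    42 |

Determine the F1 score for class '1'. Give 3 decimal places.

0.535

Take TP from the diagonal, FP from the rest of the '1' prediction marginal, FN from the rest of the '1' actual marginal.
F1 score = 2·TP/(2·TP+FP+FN).
1: TP=38, FP=3+14+11+7=35, FN=9+10+4+8=31 → 76/142 = 0.5352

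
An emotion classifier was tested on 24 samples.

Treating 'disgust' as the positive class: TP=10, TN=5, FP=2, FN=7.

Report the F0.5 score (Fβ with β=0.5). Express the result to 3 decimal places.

Fβ = (1+β²)·TP / ((1+β²)·TP + β²·FN + FP), with β²=1/4
= 1.25·10 / (1.25·10 + 0.25·7 + 2) = 0.769

0.769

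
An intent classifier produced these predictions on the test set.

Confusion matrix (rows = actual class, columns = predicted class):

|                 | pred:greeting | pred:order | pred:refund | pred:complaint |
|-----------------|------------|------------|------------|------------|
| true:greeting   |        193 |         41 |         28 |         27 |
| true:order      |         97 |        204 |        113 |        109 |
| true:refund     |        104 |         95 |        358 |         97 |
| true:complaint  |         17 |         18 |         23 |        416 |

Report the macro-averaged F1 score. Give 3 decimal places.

0.591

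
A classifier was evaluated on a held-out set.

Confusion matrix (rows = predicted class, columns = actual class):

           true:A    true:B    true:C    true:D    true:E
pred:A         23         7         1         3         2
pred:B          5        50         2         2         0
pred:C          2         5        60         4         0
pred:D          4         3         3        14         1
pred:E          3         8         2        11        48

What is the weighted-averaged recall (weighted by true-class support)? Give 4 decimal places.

0.7414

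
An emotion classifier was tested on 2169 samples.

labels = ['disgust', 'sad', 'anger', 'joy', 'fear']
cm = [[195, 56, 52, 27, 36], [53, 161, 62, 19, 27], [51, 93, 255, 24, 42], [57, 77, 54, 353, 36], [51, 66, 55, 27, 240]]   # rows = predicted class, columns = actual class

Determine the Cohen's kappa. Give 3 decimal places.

0.443

Observed agreement pₒ = trace/N = 1204/2169 = 0.5551
Expected agreement pₑ = Σ (rowᵢ·colᵢ)/N² = (407·366 + 453·322 + 478·465 + 450·577 + 381·439)/2169² = 0.2007
κ = (pₒ − pₑ)/(1 − pₑ) = (0.5551 − 0.2007)/(1 − 0.2007) = 0.443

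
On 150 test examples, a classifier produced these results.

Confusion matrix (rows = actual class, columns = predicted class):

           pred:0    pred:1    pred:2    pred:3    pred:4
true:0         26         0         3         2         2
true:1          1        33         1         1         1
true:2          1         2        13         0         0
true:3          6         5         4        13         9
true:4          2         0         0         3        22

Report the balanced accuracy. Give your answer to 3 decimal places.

0.732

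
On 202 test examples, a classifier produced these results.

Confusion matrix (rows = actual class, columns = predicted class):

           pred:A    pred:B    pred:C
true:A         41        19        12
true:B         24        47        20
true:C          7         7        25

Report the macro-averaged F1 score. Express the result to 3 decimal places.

Per-class F1 score (2·TP/(2·TP+FP+FN)):
  A: TP=41, FP=24+7=31, FN=19+12=31 → 82/144 = 0.5694
  B: TP=47, FP=19+7=26, FN=24+20=44 → 94/164 = 0.5732
  C: TP=25, FP=12+20=32, FN=7+7=14 → 50/96 = 0.5208
Macro-F1 score = mean = (0.5694 + 0.5732 + 0.5208) / 3 = 0.554

0.554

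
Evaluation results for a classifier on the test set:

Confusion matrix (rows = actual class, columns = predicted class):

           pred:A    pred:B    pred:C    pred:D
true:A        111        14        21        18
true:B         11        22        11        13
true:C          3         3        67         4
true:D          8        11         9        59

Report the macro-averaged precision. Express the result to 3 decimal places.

0.631

Per-class precision (TP/(TP+FP)):
  A: TP=111, FP=11+3+8=22 → 111/133 = 0.8346
  B: TP=22, FP=14+3+11=28 → 22/50 = 0.4400
  C: TP=67, FP=21+11+9=41 → 67/108 = 0.6204
  D: TP=59, FP=18+13+4=35 → 59/94 = 0.6277
Macro-precision = mean = (0.8346 + 0.4400 + 0.6204 + 0.6277) / 4 = 0.631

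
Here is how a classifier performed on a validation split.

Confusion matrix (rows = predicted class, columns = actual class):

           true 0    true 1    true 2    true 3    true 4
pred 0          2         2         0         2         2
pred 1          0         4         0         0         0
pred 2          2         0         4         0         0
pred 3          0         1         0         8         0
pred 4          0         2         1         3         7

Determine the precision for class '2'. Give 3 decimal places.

0.667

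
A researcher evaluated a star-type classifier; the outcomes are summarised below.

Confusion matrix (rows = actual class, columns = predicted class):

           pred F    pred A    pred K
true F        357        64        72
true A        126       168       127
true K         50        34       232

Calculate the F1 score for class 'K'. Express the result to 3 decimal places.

0.621

Treat 'K' as positive and all other classes as negative.
F1 score = 2·TP/(2·TP+FP+FN).
K: TP=232, FP=72+127=199, FN=50+34=84 → 464/747 = 0.6212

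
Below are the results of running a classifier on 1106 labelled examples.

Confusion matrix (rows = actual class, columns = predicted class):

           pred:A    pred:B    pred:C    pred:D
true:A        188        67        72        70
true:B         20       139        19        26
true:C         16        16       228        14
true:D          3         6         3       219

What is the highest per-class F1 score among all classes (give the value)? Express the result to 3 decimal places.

0.782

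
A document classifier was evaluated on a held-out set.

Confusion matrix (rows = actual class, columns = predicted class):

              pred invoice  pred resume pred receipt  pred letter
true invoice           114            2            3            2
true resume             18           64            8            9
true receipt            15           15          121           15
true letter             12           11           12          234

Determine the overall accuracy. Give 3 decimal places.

Accuracy = trace / total = (114+64+121+234=533) / 655 = 533/655 = 0.814

0.814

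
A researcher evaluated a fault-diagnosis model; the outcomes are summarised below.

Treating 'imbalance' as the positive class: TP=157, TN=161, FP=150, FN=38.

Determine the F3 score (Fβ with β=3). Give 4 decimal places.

Fβ = (1+β²)·TP / ((1+β²)·TP + β²·FN + FP), with β²=9
= 10·157 / (10·157 + 9·38 + 150) = 0.7614

0.7614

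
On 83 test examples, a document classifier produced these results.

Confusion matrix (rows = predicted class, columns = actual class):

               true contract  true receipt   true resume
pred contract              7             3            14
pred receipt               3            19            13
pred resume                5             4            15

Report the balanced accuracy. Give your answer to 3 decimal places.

0.518

Balanced accuracy = mean of per-class recall.
  contract: recall = 7/15 = 0.4667
  receipt: recall = 19/26 = 0.7308
  resume: recall = 15/42 = 0.3571
Mean = (0.4667 + 0.7308 + 0.3571) / 3 = 0.518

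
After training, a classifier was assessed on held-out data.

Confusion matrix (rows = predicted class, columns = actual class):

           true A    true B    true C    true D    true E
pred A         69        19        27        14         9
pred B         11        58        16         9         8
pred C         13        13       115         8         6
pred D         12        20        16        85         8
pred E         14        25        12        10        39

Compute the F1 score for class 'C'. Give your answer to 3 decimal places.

0.674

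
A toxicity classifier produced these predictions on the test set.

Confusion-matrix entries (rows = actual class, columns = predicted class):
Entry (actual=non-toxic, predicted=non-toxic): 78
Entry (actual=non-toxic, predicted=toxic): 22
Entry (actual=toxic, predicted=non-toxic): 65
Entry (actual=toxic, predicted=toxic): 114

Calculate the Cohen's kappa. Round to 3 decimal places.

0.381

Observed agreement pₒ = trace/N = 192/279 = 0.6882
Expected agreement pₑ = Σ (rowᵢ·colᵢ)/N² = (100·143 + 179·136)/279² = 0.4964
κ = (pₒ − pₑ)/(1 − pₑ) = (0.6882 − 0.4964)/(1 − 0.4964) = 0.381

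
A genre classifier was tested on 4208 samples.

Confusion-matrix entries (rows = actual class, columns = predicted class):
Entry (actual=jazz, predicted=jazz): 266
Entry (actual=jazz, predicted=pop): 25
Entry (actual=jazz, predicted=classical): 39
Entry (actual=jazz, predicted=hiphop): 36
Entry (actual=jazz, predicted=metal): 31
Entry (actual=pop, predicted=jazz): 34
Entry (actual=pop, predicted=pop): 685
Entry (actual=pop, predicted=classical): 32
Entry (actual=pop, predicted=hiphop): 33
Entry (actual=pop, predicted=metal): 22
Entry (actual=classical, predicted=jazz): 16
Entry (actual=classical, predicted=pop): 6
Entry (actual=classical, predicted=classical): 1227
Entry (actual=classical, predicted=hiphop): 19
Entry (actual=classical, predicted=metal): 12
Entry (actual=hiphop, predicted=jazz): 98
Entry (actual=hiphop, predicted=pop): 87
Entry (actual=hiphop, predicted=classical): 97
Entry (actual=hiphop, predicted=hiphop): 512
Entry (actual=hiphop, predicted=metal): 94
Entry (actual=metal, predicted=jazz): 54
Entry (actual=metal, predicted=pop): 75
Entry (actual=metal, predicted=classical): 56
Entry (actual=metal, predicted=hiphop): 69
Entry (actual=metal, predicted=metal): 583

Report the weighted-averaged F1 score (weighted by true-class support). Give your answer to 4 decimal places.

0.7728

Per-class F1 score (2·TP/(2·TP+FP+FN)):
  jazz: TP=266, FP=34+16+98+54=202, FN=25+39+36+31=131 → 532/865 = 0.61503
  pop: TP=685, FP=25+6+87+75=193, FN=34+32+33+22=121 → 1370/1684 = 0.81354
  classical: TP=1227, FP=39+32+97+56=224, FN=16+6+19+12=53 → 2454/2731 = 0.89857
  hiphop: TP=512, FP=36+33+19+69=157, FN=98+87+97+94=376 → 1024/1557 = 0.65768
  metal: TP=583, FP=31+22+12+94=159, FN=54+75+56+69=254 → 1166/1579 = 0.73844
Weighted-F1 score = Σ (supportᵢ/N)·F1 scoreᵢ with N=4208: (397/4208)·0.61503 + (806/4208)·0.81354 + (1280/4208)·0.89857 + (888/4208)·0.65768 + (837/4208)·0.73844 = 0.7728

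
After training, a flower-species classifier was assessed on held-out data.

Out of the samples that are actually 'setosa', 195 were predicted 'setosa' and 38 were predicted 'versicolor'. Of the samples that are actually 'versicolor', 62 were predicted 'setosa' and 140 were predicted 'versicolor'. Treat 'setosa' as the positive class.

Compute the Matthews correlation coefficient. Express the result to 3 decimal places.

MCC = (TP·TN − FP·FN) / √((TP+FP)(TP+FN)(TN+FP)(TN+FN))
Numerator = 195·140 − 62·38 = 24944
Denominator = √(257·233·202·178) = √2153081236 = 46401.3064
MCC = 24944 / 46401.3064 = 0.538

0.538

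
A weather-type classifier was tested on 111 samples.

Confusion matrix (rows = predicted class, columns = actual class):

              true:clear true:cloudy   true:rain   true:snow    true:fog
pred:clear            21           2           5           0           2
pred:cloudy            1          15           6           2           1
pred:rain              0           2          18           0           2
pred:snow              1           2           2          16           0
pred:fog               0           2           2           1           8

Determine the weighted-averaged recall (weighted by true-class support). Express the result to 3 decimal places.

0.703

Per-class recall (TP/(TP+FN)):
  clear: TP=21, FN=1+0+1+0=2 → 21/23 = 0.9130
  cloudy: TP=15, FN=2+2+2+2=8 → 15/23 = 0.6522
  rain: TP=18, FN=5+6+2+2=15 → 18/33 = 0.5455
  snow: TP=16, FN=0+2+0+1=3 → 16/19 = 0.8421
  fog: TP=8, FN=2+1+2+0=5 → 8/13 = 0.6154
Weighted-recall = Σ (supportᵢ/N)·recallᵢ with N=111: (23/111)·0.9130 + (23/111)·0.6522 + (33/111)·0.5455 + (19/111)·0.8421 + (13/111)·0.6154 = 0.703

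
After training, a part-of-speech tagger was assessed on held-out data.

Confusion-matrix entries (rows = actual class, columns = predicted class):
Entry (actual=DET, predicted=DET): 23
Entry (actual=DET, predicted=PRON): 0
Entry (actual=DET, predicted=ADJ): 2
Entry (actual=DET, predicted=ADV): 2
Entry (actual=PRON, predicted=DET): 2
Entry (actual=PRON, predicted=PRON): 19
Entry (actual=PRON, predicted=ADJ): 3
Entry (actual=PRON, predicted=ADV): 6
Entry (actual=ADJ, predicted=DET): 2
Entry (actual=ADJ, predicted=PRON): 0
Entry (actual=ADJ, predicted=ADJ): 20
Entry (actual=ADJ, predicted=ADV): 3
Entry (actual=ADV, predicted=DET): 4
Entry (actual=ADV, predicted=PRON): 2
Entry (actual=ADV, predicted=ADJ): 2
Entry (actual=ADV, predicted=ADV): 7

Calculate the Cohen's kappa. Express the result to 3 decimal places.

Observed agreement pₒ = trace/N = 69/97 = 0.7113
Expected agreement pₑ = Σ (rowᵢ·colᵢ)/N² = (27·31 + 30·21 + 25·27 + 15·18)/97² = 0.2564
κ = (pₒ − pₑ)/(1 − pₑ) = (0.7113 − 0.2564)/(1 − 0.2564) = 0.612

0.612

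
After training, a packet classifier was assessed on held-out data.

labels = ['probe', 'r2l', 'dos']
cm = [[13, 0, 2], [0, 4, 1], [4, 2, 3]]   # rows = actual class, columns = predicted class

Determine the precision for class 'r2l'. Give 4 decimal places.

One-vs-rest for 'r2l': TP = diagonal; FP = other classes predicted 'r2l'; FN = 'r2l' predicted as other.
precision = TP/(TP+FP).
r2l: TP=4, FP=0+2=2 → 4/6 = 0.66667

0.6667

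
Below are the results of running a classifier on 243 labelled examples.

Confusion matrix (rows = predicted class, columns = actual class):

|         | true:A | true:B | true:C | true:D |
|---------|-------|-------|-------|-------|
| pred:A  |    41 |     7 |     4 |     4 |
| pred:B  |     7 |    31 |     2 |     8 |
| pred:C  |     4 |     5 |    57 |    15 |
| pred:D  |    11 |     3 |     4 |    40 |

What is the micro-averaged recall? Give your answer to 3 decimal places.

0.695

Micro-averaging pools counts across classes: ΣTP=169, ΣFP=74, ΣFN=74.
Micro-recall = TP/(TP+FN) on pooled counts = 0.695 (equals overall accuracy in single-label multiclass).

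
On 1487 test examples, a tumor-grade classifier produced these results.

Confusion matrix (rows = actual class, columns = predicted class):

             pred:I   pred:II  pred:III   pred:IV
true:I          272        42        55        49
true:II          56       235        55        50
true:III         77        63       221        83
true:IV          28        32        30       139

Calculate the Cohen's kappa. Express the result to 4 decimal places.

0.4409

Observed agreement pₒ = trace/N = 867/1487 = 0.58305
Expected agreement pₑ = Σ (rowᵢ·colᵢ)/N² = (418·433 + 396·372 + 444·361 + 229·321)/1487² = 0.25421
κ = (pₒ − pₑ)/(1 − pₑ) = (0.58305 − 0.25421)/(1 − 0.25421) = 0.4409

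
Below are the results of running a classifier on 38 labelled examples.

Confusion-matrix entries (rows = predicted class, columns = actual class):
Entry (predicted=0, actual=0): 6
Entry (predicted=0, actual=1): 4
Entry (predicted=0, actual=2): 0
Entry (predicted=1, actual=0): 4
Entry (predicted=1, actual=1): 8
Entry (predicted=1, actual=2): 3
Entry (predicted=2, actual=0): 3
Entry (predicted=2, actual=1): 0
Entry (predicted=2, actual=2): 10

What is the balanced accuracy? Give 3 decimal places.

Balanced accuracy = mean of per-class recall.
  0: recall = 6/13 = 0.4615
  1: recall = 8/12 = 0.6667
  2: recall = 10/13 = 0.7692
Mean = (0.4615 + 0.6667 + 0.7692) / 3 = 0.632

0.632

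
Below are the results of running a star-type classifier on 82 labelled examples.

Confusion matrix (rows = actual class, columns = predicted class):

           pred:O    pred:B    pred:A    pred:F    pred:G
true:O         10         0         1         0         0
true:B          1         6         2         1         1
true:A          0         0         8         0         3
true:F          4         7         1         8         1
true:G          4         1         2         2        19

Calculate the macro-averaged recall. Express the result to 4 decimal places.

Per-class recall (TP/(TP+FN)):
  O: TP=10, FN=0+1+0+0=1 → 10/11 = 0.90909
  B: TP=6, FN=1+2+1+1=5 → 6/11 = 0.54545
  A: TP=8, FN=0+0+0+3=3 → 8/11 = 0.72727
  F: TP=8, FN=4+7+1+1=13 → 8/21 = 0.38095
  G: TP=19, FN=4+1+2+2=9 → 19/28 = 0.67857
Macro-recall = mean = (0.90909 + 0.54545 + 0.72727 + 0.38095 + 0.67857) / 5 = 0.6483

0.6483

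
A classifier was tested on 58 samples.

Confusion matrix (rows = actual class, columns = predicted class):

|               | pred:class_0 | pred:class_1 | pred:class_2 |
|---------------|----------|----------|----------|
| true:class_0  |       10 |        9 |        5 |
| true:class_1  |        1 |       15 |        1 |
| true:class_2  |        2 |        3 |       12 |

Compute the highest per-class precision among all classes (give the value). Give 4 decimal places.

0.7692

Per-class precision (TP/(TP+FP)):
  class_0: TP=10, FP=1+2=3 → 10/13 = 0.76923
  class_1: TP=15, FP=9+3=12 → 15/27 = 0.55556
  class_2: TP=12, FP=5+1=6 → 12/18 = 0.66667
Highest is class 'class_0' with precision = 0.7692.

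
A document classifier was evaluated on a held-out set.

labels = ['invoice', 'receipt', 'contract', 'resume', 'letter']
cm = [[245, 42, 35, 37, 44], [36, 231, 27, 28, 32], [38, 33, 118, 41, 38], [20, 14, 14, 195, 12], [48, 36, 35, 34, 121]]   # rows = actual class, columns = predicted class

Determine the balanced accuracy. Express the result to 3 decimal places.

0.581

Balanced accuracy = mean of per-class recall.
  invoice: recall = 245/403 = 0.6079
  receipt: recall = 231/354 = 0.6525
  contract: recall = 118/268 = 0.4403
  resume: recall = 195/255 = 0.7647
  letter: recall = 121/274 = 0.4416
Mean = (0.6079 + 0.6525 + 0.4403 + 0.7647 + 0.4416) / 5 = 0.581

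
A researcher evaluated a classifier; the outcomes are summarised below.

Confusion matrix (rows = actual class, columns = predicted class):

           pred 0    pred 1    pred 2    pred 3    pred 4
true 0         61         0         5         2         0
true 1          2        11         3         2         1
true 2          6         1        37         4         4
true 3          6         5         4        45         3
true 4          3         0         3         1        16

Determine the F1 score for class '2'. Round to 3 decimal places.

F1 score = 2·TP/(2·TP+FP+FN).
2: TP=37, FP=5+3+4+3=15, FN=6+1+4+4=15 → 74/104 = 0.7115

0.712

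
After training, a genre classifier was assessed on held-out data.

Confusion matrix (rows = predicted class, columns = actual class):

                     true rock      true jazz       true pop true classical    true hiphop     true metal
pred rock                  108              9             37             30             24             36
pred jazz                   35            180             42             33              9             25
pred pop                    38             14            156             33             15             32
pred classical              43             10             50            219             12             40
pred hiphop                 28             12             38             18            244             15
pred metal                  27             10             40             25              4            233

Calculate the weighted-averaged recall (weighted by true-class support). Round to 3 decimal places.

0.593

Per-class recall (TP/(TP+FN)):
  rock: TP=108, FN=35+38+43+28+27=171 → 108/279 = 0.3871
  jazz: TP=180, FN=9+14+10+12+10=55 → 180/235 = 0.7660
  pop: TP=156, FN=37+42+50+38+40=207 → 156/363 = 0.4298
  classical: TP=219, FN=30+33+33+18+25=139 → 219/358 = 0.6117
  hiphop: TP=244, FN=24+9+15+12+4=64 → 244/308 = 0.7922
  metal: TP=233, FN=36+25+32+40+15=148 → 233/381 = 0.6115
Weighted-recall = Σ (supportᵢ/N)·recallᵢ with N=1924: (279/1924)·0.3871 + (235/1924)·0.7660 + (363/1924)·0.4298 + (358/1924)·0.6117 + (308/1924)·0.7922 + (381/1924)·0.6115 = 0.593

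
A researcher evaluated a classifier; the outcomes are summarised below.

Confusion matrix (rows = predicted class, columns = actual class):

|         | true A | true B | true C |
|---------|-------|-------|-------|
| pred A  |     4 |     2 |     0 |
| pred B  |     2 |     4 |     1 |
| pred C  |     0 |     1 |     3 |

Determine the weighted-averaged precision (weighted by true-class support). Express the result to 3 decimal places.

Per-class precision (TP/(TP+FP)):
  A: TP=4, FP=2+0=2 → 4/6 = 0.6667
  B: TP=4, FP=2+1=3 → 4/7 = 0.5714
  C: TP=3, FP=0+1=1 → 3/4 = 0.7500
Weighted-precision = Σ (supportᵢ/N)·precisionᵢ with N=17: (6/17)·0.6667 + (7/17)·0.5714 + (4/17)·0.7500 = 0.647

0.647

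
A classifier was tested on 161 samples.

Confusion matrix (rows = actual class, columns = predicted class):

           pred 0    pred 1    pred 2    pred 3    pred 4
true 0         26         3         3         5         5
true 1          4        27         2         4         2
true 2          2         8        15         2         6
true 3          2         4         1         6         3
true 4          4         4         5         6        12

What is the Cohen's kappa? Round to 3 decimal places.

0.409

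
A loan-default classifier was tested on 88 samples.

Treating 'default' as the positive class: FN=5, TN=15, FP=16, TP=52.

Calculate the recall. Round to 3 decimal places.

0.912

Recall = TP/(TP+FN) = 52/(52+5) = 52/57 = 0.912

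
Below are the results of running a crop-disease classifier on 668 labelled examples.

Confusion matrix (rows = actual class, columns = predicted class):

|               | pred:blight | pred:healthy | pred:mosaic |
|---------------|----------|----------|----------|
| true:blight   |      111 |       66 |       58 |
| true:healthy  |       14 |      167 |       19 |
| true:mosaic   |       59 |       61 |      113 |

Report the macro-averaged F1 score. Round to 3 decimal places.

0.580

Per-class F1 score (2·TP/(2·TP+FP+FN)):
  blight: TP=111, FP=14+59=73, FN=66+58=124 → 222/419 = 0.5298
  healthy: TP=167, FP=66+61=127, FN=14+19=33 → 334/494 = 0.6761
  mosaic: TP=113, FP=58+19=77, FN=59+61=120 → 226/423 = 0.5343
Macro-F1 score = mean = (0.5298 + 0.6761 + 0.5343) / 3 = 0.580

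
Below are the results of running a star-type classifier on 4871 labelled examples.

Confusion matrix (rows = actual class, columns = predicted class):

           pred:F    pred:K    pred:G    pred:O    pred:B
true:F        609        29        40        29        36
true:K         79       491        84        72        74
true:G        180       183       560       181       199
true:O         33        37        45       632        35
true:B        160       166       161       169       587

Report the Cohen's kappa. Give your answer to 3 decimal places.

Observed agreement pₒ = trace/N = 2879/4871 = 0.5910
Expected agreement pₑ = Σ (rowᵢ·colᵢ)/N² = (743·1061 + 800·906 + 1303·890 + 782·1083 + 1243·931)/4871² = 0.1971
κ = (pₒ − pₑ)/(1 − pₑ) = (0.5910 − 0.1971)/(1 − 0.1971) = 0.491

0.491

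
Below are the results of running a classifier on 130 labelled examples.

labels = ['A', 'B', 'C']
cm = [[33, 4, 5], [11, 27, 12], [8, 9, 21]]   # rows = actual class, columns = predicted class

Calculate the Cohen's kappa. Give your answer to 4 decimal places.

0.4349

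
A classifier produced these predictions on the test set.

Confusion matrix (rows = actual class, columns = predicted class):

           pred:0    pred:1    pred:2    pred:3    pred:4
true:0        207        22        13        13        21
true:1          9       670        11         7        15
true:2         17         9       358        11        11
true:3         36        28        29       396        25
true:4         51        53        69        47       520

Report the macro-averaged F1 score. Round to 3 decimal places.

0.796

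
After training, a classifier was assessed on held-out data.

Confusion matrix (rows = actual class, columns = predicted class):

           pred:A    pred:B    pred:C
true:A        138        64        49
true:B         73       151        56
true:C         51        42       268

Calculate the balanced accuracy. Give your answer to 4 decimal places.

Balanced accuracy = mean of per-class recall.
  A: recall = 138/251 = 0.54980
  B: recall = 151/280 = 0.53929
  C: recall = 268/361 = 0.74238
Mean = (0.54980 + 0.53929 + 0.74238) / 3 = 0.6105

0.6105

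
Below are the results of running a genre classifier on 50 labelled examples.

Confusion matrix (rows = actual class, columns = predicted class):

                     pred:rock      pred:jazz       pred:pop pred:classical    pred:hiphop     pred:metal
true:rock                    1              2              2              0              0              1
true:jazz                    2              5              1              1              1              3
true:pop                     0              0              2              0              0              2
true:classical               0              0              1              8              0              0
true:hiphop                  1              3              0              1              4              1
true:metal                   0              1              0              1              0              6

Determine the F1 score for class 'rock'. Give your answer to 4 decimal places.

0.2000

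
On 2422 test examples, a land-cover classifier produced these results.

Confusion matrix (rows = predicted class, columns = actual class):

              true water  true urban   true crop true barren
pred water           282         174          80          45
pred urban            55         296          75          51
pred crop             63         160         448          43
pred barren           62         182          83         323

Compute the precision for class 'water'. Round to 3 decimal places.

Take TP from the diagonal, FP from the rest of the 'water' prediction marginal, FN from the rest of the 'water' actual marginal.
precision = TP/(TP+FP).
water: TP=282, FP=174+80+45=299 → 282/581 = 0.4854

0.485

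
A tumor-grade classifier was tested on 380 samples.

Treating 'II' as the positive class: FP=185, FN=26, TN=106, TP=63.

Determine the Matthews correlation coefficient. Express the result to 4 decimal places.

MCC = (TP·TN − FP·FN) / √((TP+FP)(TP+FN)(TN+FP)(TN+FN))
Numerator = 63·106 − 185·26 = 1868
Denominator = √(248·89·291·132) = √847829664 = 29117.5147
MCC = 1868 / 29117.5147 = 0.0642

0.0642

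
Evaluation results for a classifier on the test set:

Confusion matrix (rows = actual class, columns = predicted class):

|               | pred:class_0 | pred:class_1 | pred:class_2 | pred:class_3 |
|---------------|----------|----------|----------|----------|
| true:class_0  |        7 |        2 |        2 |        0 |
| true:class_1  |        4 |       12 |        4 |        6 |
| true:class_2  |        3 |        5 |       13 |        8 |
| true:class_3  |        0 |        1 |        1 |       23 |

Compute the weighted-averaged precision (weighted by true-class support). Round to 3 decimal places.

0.610

Per-class precision (TP/(TP+FP)):
  class_0: TP=7, FP=4+3+0=7 → 7/14 = 0.5000
  class_1: TP=12, FP=2+5+1=8 → 12/20 = 0.6000
  class_2: TP=13, FP=2+4+1=7 → 13/20 = 0.6500
  class_3: TP=23, FP=0+6+8=14 → 23/37 = 0.6216
Weighted-precision = Σ (supportᵢ/N)·precisionᵢ with N=91: (11/91)·0.5000 + (26/91)·0.6000 + (29/91)·0.6500 + (25/91)·0.6216 = 0.610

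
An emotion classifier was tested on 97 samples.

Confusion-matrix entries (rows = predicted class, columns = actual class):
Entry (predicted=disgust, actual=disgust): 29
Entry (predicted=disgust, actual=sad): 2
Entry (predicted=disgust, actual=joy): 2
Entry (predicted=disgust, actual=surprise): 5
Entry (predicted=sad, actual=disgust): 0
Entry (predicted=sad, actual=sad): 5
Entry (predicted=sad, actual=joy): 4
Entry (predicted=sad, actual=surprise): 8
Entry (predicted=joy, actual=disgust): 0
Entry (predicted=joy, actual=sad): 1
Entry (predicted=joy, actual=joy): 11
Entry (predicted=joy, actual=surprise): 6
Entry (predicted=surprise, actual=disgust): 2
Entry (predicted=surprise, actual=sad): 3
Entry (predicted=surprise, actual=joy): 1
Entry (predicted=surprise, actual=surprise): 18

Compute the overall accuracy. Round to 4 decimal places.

Accuracy = trace / total = (29+5+11+18=63) / 97 = 63/97 = 0.6495

0.6495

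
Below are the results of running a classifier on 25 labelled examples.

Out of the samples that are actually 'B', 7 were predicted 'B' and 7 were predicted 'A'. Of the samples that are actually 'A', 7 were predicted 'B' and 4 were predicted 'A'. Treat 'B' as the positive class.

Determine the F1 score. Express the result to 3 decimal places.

0.500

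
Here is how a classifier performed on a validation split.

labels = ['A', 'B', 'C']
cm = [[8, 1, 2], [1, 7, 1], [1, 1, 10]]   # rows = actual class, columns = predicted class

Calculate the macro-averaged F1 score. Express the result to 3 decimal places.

0.780

Per-class F1 score (2·TP/(2·TP+FP+FN)):
  A: TP=8, FP=1+1=2, FN=1+2=3 → 16/21 = 0.7619
  B: TP=7, FP=1+1=2, FN=1+1=2 → 14/18 = 0.7778
  C: TP=10, FP=2+1=3, FN=1+1=2 → 20/25 = 0.8000
Macro-F1 score = mean = (0.7619 + 0.7778 + 0.8000) / 3 = 0.780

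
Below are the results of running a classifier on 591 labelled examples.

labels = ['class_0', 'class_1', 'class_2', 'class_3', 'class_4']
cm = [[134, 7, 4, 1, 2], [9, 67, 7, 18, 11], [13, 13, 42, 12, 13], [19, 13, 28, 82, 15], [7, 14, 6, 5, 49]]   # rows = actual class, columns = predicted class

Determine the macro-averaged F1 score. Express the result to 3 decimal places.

0.608

Per-class F1 score (2·TP/(2·TP+FP+FN)):
  class_0: TP=134, FP=9+13+19+7=48, FN=7+4+1+2=14 → 268/330 = 0.8121
  class_1: TP=67, FP=7+13+13+14=47, FN=9+7+18+11=45 → 134/226 = 0.5929
  class_2: TP=42, FP=4+7+28+6=45, FN=13+13+12+13=51 → 84/180 = 0.4667
  class_3: TP=82, FP=1+18+12+5=36, FN=19+13+28+15=75 → 164/275 = 0.5964
  class_4: TP=49, FP=2+11+13+15=41, FN=7+14+6+5=32 → 98/171 = 0.5731
Macro-F1 score = mean = (0.8121 + 0.5929 + 0.4667 + 0.5964 + 0.5731) / 5 = 0.608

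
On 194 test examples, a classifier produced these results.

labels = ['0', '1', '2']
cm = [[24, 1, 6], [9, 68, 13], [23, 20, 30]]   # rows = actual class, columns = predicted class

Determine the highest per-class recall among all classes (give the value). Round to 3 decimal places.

0.774

Per-class recall (TP/(TP+FN)):
  0: TP=24, FN=1+6=7 → 24/31 = 0.7742
  1: TP=68, FN=9+13=22 → 68/90 = 0.7556
  2: TP=30, FN=23+20=43 → 30/73 = 0.4110
Highest is class '0' with recall = 0.774.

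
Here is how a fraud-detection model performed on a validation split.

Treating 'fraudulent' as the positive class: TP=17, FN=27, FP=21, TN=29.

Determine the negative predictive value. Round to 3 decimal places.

NPV = TN/(TN+FN) = 29/(29+27) = 0.518

0.518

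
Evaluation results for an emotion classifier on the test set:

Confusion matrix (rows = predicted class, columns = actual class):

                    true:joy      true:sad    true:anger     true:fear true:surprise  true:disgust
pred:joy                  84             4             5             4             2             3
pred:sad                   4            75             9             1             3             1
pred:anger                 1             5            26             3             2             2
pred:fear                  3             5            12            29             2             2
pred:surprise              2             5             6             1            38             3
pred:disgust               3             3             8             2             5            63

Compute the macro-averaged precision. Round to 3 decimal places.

Per-class precision (TP/(TP+FP)):
  joy: TP=84, FP=4+5+4+2+3=18 → 84/102 = 0.8235
  sad: TP=75, FP=4+9+1+3+1=18 → 75/93 = 0.8065
  anger: TP=26, FP=1+5+3+2+2=13 → 26/39 = 0.6667
  fear: TP=29, FP=3+5+12+2+2=24 → 29/53 = 0.5472
  surprise: TP=38, FP=2+5+6+1+3=17 → 38/55 = 0.6909
  disgust: TP=63, FP=3+3+8+2+5=21 → 63/84 = 0.7500
Macro-precision = mean = (0.8235 + 0.8065 + 0.6667 + 0.5472 + 0.6909 + 0.7500) / 6 = 0.714

0.714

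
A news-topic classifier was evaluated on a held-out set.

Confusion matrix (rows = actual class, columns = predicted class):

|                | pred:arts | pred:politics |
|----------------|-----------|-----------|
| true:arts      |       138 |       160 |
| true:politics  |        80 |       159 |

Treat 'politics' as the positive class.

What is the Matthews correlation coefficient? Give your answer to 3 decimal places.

MCC = (TP·TN − FP·FN) / √((TP+FP)(TP+FN)(TN+FP)(TN+FN))
Numerator = 159·138 − 160·80 = 9142
Denominator = √(319·239·298·218) = √4952920324 = 70376.9872
MCC = 9142 / 70376.9872 = 0.130

0.130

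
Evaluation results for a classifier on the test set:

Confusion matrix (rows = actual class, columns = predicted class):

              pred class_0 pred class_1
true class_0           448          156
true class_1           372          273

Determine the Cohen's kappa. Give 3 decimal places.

0.163

Observed agreement pₒ = trace/N = 721/1249 = 0.5773
Expected agreement pₑ = Σ (rowᵢ·colᵢ)/N² = (604·820 + 645·429)/1249² = 0.4949
κ = (pₒ − pₑ)/(1 − pₑ) = (0.5773 − 0.4949)/(1 − 0.4949) = 0.163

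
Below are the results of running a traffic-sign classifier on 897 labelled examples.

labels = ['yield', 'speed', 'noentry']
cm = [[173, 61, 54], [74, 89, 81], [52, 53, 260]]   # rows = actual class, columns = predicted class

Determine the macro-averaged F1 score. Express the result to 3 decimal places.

Per-class F1 score (2·TP/(2·TP+FP+FN)):
  yield: TP=173, FP=74+52=126, FN=61+54=115 → 346/587 = 0.5894
  speed: TP=89, FP=61+53=114, FN=74+81=155 → 178/447 = 0.3982
  noentry: TP=260, FP=54+81=135, FN=52+53=105 → 520/760 = 0.6842
Macro-F1 score = mean = (0.5894 + 0.3982 + 0.6842) / 3 = 0.557

0.557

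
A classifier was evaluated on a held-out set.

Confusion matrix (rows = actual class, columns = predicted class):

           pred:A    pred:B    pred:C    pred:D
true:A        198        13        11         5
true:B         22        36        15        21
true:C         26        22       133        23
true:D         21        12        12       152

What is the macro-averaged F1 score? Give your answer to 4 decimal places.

0.6704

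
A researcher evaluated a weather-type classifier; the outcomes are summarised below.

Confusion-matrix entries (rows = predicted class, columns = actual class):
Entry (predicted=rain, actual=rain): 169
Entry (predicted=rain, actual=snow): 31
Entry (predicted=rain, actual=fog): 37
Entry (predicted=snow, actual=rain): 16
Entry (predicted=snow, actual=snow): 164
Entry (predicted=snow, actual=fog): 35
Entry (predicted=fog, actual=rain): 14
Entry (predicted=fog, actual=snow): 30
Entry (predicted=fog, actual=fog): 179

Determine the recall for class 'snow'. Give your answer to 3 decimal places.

0.729

Treat 'snow' as positive and all other classes as negative.
recall = TP/(TP+FN).
snow: TP=164, FN=31+30=61 → 164/225 = 0.7289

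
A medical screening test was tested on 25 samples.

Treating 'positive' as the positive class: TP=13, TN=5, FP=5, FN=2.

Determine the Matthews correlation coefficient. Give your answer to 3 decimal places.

0.400

MCC = (TP·TN − FP·FN) / √((TP+FP)(TP+FN)(TN+FP)(TN+FN))
Numerator = 13·5 − 5·2 = 55
Denominator = √(18·15·10·7) = √18900 = 137.4773
MCC = 55 / 137.4773 = 0.400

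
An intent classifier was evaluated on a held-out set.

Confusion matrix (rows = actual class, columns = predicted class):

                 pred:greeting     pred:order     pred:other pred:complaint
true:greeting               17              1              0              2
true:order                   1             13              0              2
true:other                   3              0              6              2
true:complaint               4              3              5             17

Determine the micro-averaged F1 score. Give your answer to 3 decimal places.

0.697

Micro-averaging pools counts across classes: ΣTP=53, ΣFP=23, ΣFN=23.
Micro-F1 score = 2·TP/(2·TP+FP+FN) on pooled counts = 0.697 (equals overall accuracy in single-label multiclass).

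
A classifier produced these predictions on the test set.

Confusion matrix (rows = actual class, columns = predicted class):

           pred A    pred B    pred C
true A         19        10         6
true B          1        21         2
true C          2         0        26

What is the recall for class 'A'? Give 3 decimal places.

0.543

One-vs-rest for 'A': TP = diagonal; FP = other classes predicted 'A'; FN = 'A' predicted as other.
recall = TP/(TP+FN).
A: TP=19, FN=10+6=16 → 19/35 = 0.5429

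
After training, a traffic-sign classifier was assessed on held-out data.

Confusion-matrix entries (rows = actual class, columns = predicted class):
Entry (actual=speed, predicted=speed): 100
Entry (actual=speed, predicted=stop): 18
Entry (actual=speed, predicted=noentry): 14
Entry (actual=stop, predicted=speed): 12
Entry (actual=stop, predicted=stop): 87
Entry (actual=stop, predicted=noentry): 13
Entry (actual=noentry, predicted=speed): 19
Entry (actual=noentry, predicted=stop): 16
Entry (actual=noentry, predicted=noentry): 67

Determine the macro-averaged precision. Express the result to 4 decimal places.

Per-class precision (TP/(TP+FP)):
  speed: TP=100, FP=12+19=31 → 100/131 = 0.76336
  stop: TP=87, FP=18+16=34 → 87/121 = 0.71901
  noentry: TP=67, FP=14+13=27 → 67/94 = 0.71277
Macro-precision = mean = (0.76336 + 0.71901 + 0.71277) / 3 = 0.7317

0.7317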